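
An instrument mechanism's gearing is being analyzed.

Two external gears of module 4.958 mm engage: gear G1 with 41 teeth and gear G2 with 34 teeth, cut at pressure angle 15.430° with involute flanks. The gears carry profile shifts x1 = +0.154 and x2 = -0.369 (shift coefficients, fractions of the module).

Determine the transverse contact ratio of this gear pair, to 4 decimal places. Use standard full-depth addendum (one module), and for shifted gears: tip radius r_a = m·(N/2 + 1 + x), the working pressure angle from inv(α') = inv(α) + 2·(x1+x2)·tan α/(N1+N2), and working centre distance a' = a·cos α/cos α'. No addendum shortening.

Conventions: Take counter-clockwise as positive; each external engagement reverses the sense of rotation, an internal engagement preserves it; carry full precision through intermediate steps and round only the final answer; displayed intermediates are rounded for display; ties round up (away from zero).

topology: single-mesh involute geometry — m = 4.958, 41T/34T pair
base radii: r_b1 = 97.975547, r_b2 = 81.248015
tip radii: r_a1 = 107.360532, r_a2 = 87.414498
inv(α') = inv(15.430°) + 2·(+0.154-0.369)·tan α/(41+34) = 0.00512254  ⇒  α' = 14.12839°
a' = a·cos α / cos α' = 185.9250·cos 15.430°/cos 14.12839° = 184.813963
action lengths: √(r_a1²−r_b1²) = 43.898474, √(r_a2²−r_b2²) = 32.249877
base pitch p_b = π·m·cos α = 15.014598
CR = (43.898474 + 32.249877 − 184.813963·sin 14.12839°)/15.014598 = 2.067061
contact ratio ≈ 2.0671

2.0671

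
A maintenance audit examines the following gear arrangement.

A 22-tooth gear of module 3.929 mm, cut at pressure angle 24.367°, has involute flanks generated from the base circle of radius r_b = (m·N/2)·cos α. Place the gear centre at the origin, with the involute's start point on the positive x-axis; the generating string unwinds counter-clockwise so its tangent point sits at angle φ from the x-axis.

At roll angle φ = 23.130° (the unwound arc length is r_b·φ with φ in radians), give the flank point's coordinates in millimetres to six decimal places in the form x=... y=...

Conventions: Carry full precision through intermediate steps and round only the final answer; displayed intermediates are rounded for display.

class = single-mesh tooth geometry [base-circle involute, m = 3.929, 22T]
pitch radius r_p = m·N/2 = 3.929·22/2 = 43.219000
base radius r_b = r_p·cos α = 43.219000·cos 24.367° = 39.369114
roll angle φ = 23.130° = 0.40369466 rad
x = r_b·(cos φ + φ·sin φ) = 42.447572
y = r_b·(sin φ − φ·cos φ) = 0.849374

x=42.447572 y=0.849374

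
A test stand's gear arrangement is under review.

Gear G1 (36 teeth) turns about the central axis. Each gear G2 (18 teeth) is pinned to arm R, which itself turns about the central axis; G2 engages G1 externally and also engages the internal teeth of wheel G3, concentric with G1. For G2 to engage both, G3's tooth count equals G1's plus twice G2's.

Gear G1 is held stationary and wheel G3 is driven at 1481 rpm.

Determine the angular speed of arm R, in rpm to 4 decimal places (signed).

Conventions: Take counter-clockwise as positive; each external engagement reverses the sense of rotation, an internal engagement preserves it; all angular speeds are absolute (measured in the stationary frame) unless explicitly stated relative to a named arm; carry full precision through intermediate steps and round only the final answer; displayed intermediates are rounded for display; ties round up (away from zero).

planetary set (36T centre, 18T on arm, 72T internal) — Willis relation
normalise by the input: solve with ω_ring = 1, then scale by 1481 rpm
ring teeth: 36 + 2·18 = 72
36(ω_sun−ω_arm) = −72(ω_ring−ω_arm),  ω_sun = 0, ω_ring = 1
36(0−ω_arm) = −72(1−ω_arm)  ⇒  108·ω_arm = 72  ⇒  ω_arm = 2/3
scale: ω_arm = 2/3 × 1481 rpm = +987.3333 rpm

+987.3333 rpm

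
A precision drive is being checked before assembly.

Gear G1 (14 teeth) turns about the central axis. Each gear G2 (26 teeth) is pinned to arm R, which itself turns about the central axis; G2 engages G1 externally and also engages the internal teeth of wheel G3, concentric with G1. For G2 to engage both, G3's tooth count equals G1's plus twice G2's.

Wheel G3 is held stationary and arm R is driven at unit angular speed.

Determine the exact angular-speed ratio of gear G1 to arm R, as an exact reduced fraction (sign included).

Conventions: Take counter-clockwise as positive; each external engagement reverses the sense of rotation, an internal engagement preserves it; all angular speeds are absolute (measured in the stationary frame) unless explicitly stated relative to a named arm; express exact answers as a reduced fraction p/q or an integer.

class = planetary set [G3 = 14+2·26 = 66; Willis about the carrier]
ring teeth: 14 + 2·26 = 66
14(ω_sun−ω_arm) = −66(ω_ring−ω_arm),  ω_ring = 0, ω_arm = 1
ω_sun = 1 − (66/14)(0−1) = 40/7
ω_out/ω_in = 40/7

40/7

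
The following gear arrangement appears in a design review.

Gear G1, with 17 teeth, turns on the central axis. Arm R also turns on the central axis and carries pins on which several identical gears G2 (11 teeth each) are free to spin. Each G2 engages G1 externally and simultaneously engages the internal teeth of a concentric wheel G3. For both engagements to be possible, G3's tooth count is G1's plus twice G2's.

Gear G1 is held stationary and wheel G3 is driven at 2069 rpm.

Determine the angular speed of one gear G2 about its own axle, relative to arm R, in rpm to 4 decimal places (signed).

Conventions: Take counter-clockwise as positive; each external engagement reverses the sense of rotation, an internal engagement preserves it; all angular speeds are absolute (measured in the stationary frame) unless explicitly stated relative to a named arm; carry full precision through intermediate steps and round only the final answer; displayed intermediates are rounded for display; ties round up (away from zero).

planetary set (17T centre, 11T on arm, 39T internal) — Willis relation
normalise by the input: solve with ω_ring = 1, then scale by 2069 rpm
ring teeth: 17 + 2·11 = 39
17(ω_sun−ω_arm) = −39(ω_ring−ω_arm),  ω_sun = 0, ω_ring = 1
17(0−ω_arm) = −39(1−ω_arm)  ⇒  56·ω_arm = 39  ⇒  ω_arm = 39/56
sun–planet mesh: 17·(0−39/56) = −11·(ω_p−ω_arm)  ⇒  ω_p−ω_arm = 663/616
scale: ω_p−ω_arm = 663/616 × 2069 rpm = +2226.8620 rpm

+2226.8620 rpm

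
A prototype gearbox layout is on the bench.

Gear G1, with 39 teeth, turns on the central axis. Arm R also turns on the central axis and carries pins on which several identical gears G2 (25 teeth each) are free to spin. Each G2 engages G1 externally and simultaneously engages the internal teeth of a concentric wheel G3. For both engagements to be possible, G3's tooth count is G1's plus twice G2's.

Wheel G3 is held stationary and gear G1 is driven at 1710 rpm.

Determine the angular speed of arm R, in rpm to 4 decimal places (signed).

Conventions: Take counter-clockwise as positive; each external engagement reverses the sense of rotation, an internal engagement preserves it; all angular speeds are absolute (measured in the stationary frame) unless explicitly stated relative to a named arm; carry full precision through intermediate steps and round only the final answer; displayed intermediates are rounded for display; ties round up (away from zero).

recognized (axles ride arm R): planetary set, 39/25/89 teeth
normalise by the input: solve with ω_sun = 1, then scale by 1710 rpm
ring teeth: 39 + 2·25 = 89
39(ω_sun−ω_arm) = −89(ω_ring−ω_arm),  ω_ring = 0, ω_sun = 1
39(1−ω_arm) = −89(0−ω_arm)  ⇒  128·ω_arm = 39  ⇒  ω_arm = 39/128
scale: ω_arm = 39/128 × 1710 rpm = +521.0156 rpm

+521.0156 rpm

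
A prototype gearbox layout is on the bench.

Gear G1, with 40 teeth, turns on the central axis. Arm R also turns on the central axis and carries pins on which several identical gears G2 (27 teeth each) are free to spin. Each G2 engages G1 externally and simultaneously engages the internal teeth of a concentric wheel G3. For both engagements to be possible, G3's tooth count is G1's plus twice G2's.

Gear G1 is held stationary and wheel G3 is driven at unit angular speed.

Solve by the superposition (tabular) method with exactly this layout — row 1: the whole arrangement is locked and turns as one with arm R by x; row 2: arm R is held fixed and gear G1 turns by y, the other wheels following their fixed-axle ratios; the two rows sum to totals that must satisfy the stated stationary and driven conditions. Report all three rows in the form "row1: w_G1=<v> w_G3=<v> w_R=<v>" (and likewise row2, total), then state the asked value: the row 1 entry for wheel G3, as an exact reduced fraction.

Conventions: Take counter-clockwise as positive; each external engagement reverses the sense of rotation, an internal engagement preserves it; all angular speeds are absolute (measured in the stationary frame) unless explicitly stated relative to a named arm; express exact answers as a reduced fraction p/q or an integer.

row1: w_G1=47/67 w_G3=47/67 w_R=47/67
row2: w_G1=-47/67 w_G3=20/67 w_R=0
total: w_G1=0 w_G3=1 w_R=47/67
asked value: 47/67

topology: planetary set — G1 40T / G2 27T / G3 94T, arm = carrier (Willis)
superposition row 1 [locked train]: every member turns x
row 2 — arm fixed, fixed-axis ratios: sun y, ring −(40/94)·y, arm 0
boundary: total ω_sun = x + y = 0 and total ω_ring = x − (40/94)·y = 1  ⇒  y = -47/67, x = 47/67
row 2 ring = −(40/94)·(-47/67) = 20/67
totals (row 1 + row 2): sun 47/67 + (-47/67) = 0, ring 47/67 + 20/67 = 1, arm 47/67 + 0 = 47/67
asked cell (row1, ring) = 47/67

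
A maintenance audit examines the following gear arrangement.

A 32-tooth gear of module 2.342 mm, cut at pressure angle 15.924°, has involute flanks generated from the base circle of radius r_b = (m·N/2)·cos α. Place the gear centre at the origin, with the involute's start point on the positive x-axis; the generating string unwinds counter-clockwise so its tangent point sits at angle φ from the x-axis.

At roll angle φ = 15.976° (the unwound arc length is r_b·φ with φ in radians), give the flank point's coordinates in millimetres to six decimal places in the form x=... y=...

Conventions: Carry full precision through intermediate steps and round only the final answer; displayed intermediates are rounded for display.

x=37.407751 y=0.258373

single-mesh involute tooth geometry (32T wheel at module 2.342)
pitch radius r_p = m·N/2 = 2.342·32/2 = 37.472000
base radius r_b = r_p·cos α = 37.472000·cos 15.924° = 36.034067
roll angle φ = 15.976° = 0.27883380 rad
x = r_b·(cos φ + φ·sin φ) = 37.407751
y = r_b·(sin φ − φ·cos φ) = 0.258373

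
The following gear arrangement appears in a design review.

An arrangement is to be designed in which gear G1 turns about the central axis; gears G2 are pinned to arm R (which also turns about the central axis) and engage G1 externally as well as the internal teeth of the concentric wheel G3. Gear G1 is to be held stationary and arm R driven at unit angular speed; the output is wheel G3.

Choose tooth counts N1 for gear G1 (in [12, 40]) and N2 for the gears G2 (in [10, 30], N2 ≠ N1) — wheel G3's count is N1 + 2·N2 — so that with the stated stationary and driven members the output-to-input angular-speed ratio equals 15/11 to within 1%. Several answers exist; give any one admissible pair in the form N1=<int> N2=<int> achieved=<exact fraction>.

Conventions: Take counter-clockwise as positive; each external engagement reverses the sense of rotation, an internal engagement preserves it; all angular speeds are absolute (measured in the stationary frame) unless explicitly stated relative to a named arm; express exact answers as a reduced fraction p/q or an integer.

N1=16 N2=14 achieved=15/11

design class (target 15/11): planetary set
Willis with ω_sun = 0: ω_ring/ω_arm = (N1+N3)/N3; set equal to 15/11  ⇒  N3/N1 = 1/(15/11 − 1) = 11/4
N3 = N1 + 2·N2  ⇒  N2/N1 = (N3/N1 − 1)/2 = (11/4 − 1)/2 = 7/8
smallest multiple with N1 ≥ 12 and N2 ≥ 10: k = 2  ⇒  N1 = 2·8 = 16, N2 = 2·7 = 14 (N1 ≤ 40, N2 ≤ 30, N2 ≠ N1 ✓), N3 = 16 + 2·14 = 44
check: (N1+N3)/N3 with N1 = 16, N3 = 44 gives 15/11; |achieved − target| = 0 ≤ 3/220 ✓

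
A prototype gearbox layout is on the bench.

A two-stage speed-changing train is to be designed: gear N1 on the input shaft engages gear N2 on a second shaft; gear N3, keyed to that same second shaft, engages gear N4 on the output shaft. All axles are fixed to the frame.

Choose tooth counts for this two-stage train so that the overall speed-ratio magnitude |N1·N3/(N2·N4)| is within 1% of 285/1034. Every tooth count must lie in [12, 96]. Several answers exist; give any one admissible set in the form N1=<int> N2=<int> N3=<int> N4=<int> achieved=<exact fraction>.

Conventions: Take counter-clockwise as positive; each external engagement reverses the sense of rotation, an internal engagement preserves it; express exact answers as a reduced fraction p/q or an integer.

2-stage fixed-axis compound train for ratio 285/1034
target = 285/1034 in lowest terms: an exact hit needs N1·N3 = k·285 and N2·N4 = k·1034 for one integer k, every count in [12, 96]; additionally prefer no 1:1 stage (N1 ≠ N2, N3 ≠ N4)
k = 1: N1·N3 = 285 = 15·19, N2·N4 = 1034 = 22·47
achieved = 15·19/(22·47) = 285/1034; |achieved − target| = 0 ≤ 57/20680 ✓

N1=15 N2=22 N3=19 N4=47 achieved=285/1034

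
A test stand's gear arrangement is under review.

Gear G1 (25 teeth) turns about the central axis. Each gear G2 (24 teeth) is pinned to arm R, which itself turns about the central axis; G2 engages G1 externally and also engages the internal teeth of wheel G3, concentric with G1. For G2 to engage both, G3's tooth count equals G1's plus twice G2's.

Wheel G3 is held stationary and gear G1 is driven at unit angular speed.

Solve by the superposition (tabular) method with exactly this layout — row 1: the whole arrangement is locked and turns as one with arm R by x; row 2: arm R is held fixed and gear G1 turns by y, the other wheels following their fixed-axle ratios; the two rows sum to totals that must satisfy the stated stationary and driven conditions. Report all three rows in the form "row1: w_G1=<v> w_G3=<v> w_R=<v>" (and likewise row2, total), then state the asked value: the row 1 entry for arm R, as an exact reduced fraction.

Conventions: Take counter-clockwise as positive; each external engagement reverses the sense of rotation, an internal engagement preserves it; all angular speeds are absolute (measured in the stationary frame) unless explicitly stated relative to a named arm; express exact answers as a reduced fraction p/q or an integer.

row1: w_G1=25/98 w_G3=25/98 w_R=25/98
row2: w_G1=73/98 w_G3=-25/98 w_R=0
total: w_G1=1 w_G3=0 w_R=25/98
asked value: 25/98

recognized (axles ride arm R): planetary set, 25/24/73 teeth
row 1 — lock + rotate with arm: ω_sun = ω_ring = ω_arm = x
row 2: sun turns y, ring = −(25/73)·y, arm 0
boundary: total ω_ring = x − (25/73)·y = 0 and total ω_sun = x + y = 1  ⇒  y = 73/98, x = 25/98
row 2 ring = −(25/73)·73/98 = -25/98
totals (row 1 + row 2): sun 25/98 + 73/98 = 1, ring 25/98 + (-25/98) = 0, arm 25/98 + 0 = 25/98
asked cell (row1, arm) = 25/98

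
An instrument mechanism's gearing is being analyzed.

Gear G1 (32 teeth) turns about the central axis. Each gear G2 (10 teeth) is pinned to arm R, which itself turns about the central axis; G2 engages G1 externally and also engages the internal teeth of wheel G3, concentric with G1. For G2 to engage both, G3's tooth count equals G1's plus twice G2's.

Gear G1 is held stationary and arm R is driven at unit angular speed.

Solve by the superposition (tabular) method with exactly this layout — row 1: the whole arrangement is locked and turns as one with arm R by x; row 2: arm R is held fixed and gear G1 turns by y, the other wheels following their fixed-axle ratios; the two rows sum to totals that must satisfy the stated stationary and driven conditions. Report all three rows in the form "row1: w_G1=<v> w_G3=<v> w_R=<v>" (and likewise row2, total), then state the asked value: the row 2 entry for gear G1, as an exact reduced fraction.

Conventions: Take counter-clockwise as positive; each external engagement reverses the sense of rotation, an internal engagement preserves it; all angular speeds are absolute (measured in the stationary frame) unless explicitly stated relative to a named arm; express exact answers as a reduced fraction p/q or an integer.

row1: w_G1=1 w_G3=1 w_R=1
row2: w_G1=-1 w_G3=8/13 w_R=0
total: w_G1=0 w_G3=21/13 w_R=1
asked value: -1

class = planetary set [G3 = 32+2·10 = 52; Willis about the carrier]
row 1 — lock + rotate with arm: ω_sun = ω_ring = ω_arm = x
row 2 (arm held, sun turns y): ω_ring = −(32/52)·y, ω_arm = 0
boundary: total ω_sun = x + y = 0 and total ω_arm = x = 1  ⇒  y = -1, x = 1
row 2 ring = −(32/52)·(-1) = 8/13
totals (row 1 + row 2): sun 1 + (-1) = 0, ring 1 + 8/13 = 21/13, arm 1 + 0 = 1
asked cell (row2, sun) = -1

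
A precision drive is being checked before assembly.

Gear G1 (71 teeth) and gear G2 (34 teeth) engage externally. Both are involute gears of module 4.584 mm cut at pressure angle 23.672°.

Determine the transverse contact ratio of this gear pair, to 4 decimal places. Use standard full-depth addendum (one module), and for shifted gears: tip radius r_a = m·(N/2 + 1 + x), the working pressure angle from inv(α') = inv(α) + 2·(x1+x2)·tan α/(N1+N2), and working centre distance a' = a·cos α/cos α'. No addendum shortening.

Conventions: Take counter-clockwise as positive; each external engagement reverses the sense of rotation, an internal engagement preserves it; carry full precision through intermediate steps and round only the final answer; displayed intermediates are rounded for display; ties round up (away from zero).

1.5785

single-mesh involute tooth geometry (71T engaging 34T at module 4.584)
base radii: r_b1 = 149.039553, r_b2 = 71.371053
tip radii: r_a1 = 167.316000, r_a2 = 82.512000
no profile shift: α' = α, a' = a
action lengths: √(r_a1²−r_b1²) = 76.038514, √(r_a2²−r_b2²) = 41.405349
base pitch p_b = π·m·cos α = 13.189340
CR = (76.038514 + 41.405349 − 240.660000·sin 23.67200°)/13.189340 = 1.578457
contact ratio ≈ 1.5785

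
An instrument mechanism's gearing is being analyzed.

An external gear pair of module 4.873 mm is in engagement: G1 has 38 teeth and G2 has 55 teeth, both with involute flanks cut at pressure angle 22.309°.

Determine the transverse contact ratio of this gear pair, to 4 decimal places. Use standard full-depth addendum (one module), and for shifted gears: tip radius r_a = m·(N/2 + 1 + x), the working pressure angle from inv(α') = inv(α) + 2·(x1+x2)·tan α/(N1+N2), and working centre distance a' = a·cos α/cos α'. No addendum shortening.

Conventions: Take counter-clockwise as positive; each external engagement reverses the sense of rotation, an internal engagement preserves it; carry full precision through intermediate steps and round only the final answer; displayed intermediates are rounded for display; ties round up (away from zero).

class = single-mesh tooth geometry [involute pair 38T × 55T, m = 4.873]
base radii: r_b1 = 85.656873, r_b2 = 123.977052
tip radii: r_a1 = 97.460000, r_a2 = 138.880500
no profile shift: α' = α, a' = a
action lengths: √(r_a1²−r_b1²) = 46.490341, √(r_a2²−r_b2²) = 62.589806
base pitch p_b = π·m·cos α = 14.163105
CR = (46.490341 + 62.589806 − 226.594500·sin 22.30900°)/14.163105 = 1.628494
contact ratio ≈ 1.6285

1.6285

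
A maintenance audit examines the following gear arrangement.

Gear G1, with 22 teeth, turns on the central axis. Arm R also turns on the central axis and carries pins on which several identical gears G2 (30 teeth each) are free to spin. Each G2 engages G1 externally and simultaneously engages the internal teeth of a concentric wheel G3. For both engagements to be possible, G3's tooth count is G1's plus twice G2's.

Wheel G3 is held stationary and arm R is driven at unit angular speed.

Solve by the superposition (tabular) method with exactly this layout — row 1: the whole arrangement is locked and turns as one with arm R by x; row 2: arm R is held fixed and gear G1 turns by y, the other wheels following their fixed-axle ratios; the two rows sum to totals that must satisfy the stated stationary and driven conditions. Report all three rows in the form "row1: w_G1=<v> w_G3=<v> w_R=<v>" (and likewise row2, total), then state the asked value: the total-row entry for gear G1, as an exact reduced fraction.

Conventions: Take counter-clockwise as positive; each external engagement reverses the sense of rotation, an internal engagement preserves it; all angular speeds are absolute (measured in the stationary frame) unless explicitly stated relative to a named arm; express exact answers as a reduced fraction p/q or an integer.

row1: w_G1=1 w_G3=1 w_R=1
row2: w_G1=41/11 w_G3=-1 w_R=0
total: w_G1=52/11 w_G3=0 w_R=1
asked value: 52/11

planetary set (22T centre, 30T on arm, 82T internal) — Willis relation
row 1: whole set turns with the arm by x
row 2 — arm fixed, fixed-axis ratios: sun y, ring −(22/82)·y, arm 0
boundary: total ω_ring = x − (22/82)·y = 0 and total ω_arm = x = 1  ⇒  y = 41/11, x = 1
row 2 ring = −(22/82)·41/11 = -1
totals (row 1 + row 2): sun 1 + 41/11 = 52/11, ring 1 + (-1) = 0, arm 1 + 0 = 1
asked cell (total, sun) = 52/11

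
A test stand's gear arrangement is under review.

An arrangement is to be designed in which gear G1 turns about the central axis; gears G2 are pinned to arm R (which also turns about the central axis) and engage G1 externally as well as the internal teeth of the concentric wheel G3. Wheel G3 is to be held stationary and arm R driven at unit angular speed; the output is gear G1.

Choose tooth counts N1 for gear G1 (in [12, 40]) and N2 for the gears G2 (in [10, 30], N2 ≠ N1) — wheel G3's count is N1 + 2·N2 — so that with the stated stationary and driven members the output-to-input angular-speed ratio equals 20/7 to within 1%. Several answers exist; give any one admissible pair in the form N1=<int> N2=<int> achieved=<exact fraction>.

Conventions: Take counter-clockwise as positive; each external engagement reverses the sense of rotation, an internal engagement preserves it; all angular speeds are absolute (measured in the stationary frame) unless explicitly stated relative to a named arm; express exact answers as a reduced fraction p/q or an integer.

class = planetary set [ratio 20/7 wanted; Willis about the carrier]
Willis with ω_ring = 0: ω_sun/ω_arm = (N1+N3)/N1; set equal to 20/7  ⇒  N3/N1 = 20/7 − 1 = 13/7
N3 = N1 + 2·N2  ⇒  N2/N1 = (N3/N1 − 1)/2 = (13/7 − 1)/2 = 3/7
smallest multiple with N1 ≥ 12 and N2 ≥ 10: k = 4  ⇒  N1 = 4·7 = 28, N2 = 4·3 = 12 (N1 ≤ 40, N2 ≤ 30, N2 ≠ N1 ✓), N3 = 28 + 2·12 = 52
check: (N1+N3)/N1 with N1 = 28, N3 = 52 gives 20/7; |achieved − target| = 0 ≤ 1/35 ✓

N1=28 N2=12 achieved=20/7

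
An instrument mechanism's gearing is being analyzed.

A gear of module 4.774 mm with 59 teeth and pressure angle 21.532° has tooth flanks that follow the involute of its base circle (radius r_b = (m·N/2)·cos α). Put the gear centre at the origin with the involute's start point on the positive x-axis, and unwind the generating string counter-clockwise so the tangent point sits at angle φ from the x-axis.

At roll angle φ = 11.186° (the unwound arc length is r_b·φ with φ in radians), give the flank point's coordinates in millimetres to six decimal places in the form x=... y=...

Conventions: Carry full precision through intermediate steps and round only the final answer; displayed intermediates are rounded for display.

x=133.477579 y=0.323717

class = single-mesh tooth geometry [base-circle involute, m = 4.774, 59T]
pitch radius r_p = m·N/2 = 4.774·59/2 = 140.833000
base radius r_b = r_p·cos α = 140.833000·cos 21.532° = 131.004649
roll angle φ = 11.186° = 0.19523253 rad
x = r_b·(cos φ + φ·sin φ) = 133.477579
y = r_b·(sin φ − φ·cos φ) = 0.323717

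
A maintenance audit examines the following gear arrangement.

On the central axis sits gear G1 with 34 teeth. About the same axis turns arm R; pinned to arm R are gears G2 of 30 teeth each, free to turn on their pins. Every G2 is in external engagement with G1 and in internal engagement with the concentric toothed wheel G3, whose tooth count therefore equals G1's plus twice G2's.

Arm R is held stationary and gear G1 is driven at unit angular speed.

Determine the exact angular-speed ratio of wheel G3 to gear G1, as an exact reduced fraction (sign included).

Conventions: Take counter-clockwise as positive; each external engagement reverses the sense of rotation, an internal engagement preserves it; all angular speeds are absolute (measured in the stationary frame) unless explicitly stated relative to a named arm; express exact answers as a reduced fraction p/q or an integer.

-17/47

planetary set (34T centre, 30T on arm, 94T internal) — Willis relation
ring teeth: 34 + 2·30 = 94
34(ω_sun−ω_arm) = −94(ω_ring−ω_arm),  ω_arm = 0, ω_sun = 1
ω_ring = 0 − (34/94)(1−0) = -17/47
ω_out/ω_in = -17/47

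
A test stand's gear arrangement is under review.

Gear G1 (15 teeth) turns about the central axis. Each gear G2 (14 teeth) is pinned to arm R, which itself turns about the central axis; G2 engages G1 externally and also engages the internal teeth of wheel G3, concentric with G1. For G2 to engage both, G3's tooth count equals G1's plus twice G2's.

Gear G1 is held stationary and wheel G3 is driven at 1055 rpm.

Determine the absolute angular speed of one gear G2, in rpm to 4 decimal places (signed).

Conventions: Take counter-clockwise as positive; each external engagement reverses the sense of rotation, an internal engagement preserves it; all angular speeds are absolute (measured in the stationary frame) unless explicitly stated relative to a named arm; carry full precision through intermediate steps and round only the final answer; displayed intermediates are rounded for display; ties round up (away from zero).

+1620.1786 rpm

recognized (axles ride arm R): planetary set, 15/14/43 teeth
normalise by the input: solve with ω_ring = 1, then scale by 1055 rpm
ring teeth: 15 + 2·14 = 43
15(ω_sun−ω_arm) = −43(ω_ring−ω_arm),  ω_sun = 0, ω_ring = 1
15(0−ω_arm) = −43(1−ω_arm)  ⇒  58·ω_arm = 43  ⇒  ω_arm = 43/58
sun–planet mesh: 15·(0−43/58) = −14·(ω_p−ω_arm)  ⇒  ω_p−ω_arm = 645/812
ω_p = 43/58 + 645/812 = 43/28
scale: ω_p = 43/28 × 1055 rpm = +1620.1786 rpm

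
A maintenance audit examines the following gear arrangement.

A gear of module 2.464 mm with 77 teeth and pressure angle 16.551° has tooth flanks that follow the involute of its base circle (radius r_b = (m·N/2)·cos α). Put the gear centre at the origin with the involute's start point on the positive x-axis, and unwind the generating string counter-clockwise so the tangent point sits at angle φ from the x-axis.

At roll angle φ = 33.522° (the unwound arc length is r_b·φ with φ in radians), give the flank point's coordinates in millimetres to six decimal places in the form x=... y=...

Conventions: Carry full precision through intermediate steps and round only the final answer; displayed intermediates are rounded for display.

x=105.190233 y=5.865225

single-mesh involute tooth geometry (77T wheel at module 2.464)
pitch radius r_p = m·N/2 = 2.464·77/2 = 94.864000
base radius r_b = r_p·cos α = 94.864000·cos 16.551° = 90.933457
roll angle φ = 33.522° = 0.58506927 rad
x = r_b·(cos φ + φ·sin φ) = 105.190233
y = r_b·(sin φ − φ·cos φ) = 5.865225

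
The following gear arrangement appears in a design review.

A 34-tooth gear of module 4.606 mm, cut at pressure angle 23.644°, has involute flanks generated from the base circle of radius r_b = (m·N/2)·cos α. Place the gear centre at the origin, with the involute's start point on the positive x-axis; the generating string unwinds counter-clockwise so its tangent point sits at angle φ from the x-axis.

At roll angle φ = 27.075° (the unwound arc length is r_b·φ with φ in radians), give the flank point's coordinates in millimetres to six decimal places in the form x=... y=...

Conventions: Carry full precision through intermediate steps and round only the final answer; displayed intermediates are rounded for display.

x=79.295963 y=2.467071

single-mesh involute tooth geometry (34T wheel at module 4.606)
pitch radius r_p = m·N/2 = 4.606·34/2 = 78.302000
base radius r_b = r_p·cos α = 78.302000·cos 23.644° = 71.728940
roll angle φ = 27.075° = 0.47254789 rad
x = r_b·(cos φ + φ·sin φ) = 79.295963
y = r_b·(sin φ − φ·cos φ) = 2.467071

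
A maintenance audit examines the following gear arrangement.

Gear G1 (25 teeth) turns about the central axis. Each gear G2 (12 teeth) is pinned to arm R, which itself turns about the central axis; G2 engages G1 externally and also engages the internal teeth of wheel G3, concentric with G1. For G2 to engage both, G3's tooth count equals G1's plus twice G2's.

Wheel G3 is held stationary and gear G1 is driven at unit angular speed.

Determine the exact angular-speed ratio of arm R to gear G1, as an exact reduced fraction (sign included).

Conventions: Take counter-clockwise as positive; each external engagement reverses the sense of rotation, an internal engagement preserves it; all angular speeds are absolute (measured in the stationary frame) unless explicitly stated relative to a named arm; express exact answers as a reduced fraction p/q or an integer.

planetary set (25T centre, 12T on arm, 49T internal) — Willis relation
ring teeth: 25 + 2·12 = 49
25(ω_sun−ω_arm) = −49(ω_ring−ω_arm),  ω_ring = 0, ω_sun = 1
25(1−ω_arm) = −49(0−ω_arm)  ⇒  74·ω_arm = 25  ⇒  ω_arm = 25/74
ω_out/ω_in = 25/74

25/74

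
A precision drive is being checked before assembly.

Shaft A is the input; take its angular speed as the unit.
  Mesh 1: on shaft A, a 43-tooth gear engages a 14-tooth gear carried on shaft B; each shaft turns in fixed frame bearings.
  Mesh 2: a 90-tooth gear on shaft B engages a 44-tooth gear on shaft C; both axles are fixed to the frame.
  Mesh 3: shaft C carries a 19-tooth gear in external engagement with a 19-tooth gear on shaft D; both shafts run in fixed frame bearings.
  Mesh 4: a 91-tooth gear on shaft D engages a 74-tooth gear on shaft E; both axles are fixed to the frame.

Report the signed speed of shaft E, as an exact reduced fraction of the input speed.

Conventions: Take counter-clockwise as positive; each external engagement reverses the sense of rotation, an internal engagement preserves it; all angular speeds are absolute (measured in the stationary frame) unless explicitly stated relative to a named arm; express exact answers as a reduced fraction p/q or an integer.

4-mesh fixed-axis compound train (all bearings frame-fixed)
mesh 1 [43T→14T]: |ω|/ω_in = 1×43/14 = 43/14, sense flips to −
mesh 2 [90T→44T]: |ω|/ω_in = (43/14)×90/44 = 1935/308, sense flips to +
mesh 3 [19T→19T]: |ω|/ω_in = (1935/308)×19/19 = 1935/308, sense flips to −
mesh 4 [91T→74T]: |ω|/ω_in = (1935/308)×91/74 = 25155/3256, sense flips to +
signed output speed (× input speed) = 25155/3256

25155/3256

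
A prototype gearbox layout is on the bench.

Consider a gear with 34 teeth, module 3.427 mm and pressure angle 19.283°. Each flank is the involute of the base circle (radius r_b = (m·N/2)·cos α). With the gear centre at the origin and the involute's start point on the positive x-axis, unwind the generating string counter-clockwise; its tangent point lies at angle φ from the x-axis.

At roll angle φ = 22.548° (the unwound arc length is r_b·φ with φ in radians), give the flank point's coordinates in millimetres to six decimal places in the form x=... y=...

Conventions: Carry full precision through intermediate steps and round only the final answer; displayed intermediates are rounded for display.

class = single-mesh tooth geometry [base-circle involute, m = 3.427, 34T]
pitch radius r_p = m·N/2 = 3.427·34/2 = 58.259000
base radius r_b = r_p·cos α = 58.259000·cos 19.283° = 54.990610
roll angle φ = 22.548° = 0.39353684 rad
x = r_b·(cos φ + φ·sin φ) = 59.085386
y = r_b·(sin φ − φ·cos φ) = 1.099974

x=59.085386 y=1.099974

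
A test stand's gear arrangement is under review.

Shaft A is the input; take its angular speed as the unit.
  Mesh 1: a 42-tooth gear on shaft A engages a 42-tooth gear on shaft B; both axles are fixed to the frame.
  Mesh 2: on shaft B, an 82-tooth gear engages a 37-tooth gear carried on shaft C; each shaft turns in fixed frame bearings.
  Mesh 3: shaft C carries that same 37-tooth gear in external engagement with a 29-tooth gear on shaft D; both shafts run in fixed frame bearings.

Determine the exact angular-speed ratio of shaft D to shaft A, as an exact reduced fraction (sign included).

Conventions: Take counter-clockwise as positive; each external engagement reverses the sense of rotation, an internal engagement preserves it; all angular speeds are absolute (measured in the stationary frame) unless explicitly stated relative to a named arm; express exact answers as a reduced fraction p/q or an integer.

class = fixed-axis compound train [3 meshes; 3 ratios multiply, 3 sense flips]
mesh 1 [42T→42T]: running ratio 1, sense −
mesh 2 [82T→37T]: running ratio 82/37, sense +
mesh 3 [37T→29T]: running ratio 82/29, sense −
ω_out/ω_in = -82/29

-82/29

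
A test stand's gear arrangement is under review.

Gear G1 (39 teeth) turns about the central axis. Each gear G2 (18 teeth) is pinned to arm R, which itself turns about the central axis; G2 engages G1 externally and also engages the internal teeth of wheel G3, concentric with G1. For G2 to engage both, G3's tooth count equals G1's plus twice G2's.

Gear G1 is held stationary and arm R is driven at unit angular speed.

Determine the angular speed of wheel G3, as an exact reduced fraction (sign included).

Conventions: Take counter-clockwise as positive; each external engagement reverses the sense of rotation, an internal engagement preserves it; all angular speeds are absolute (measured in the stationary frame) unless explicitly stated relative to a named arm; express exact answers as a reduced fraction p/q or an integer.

class = planetary set [G3 = 39+2·18 = 75; Willis about the carrier]
ring teeth: 39 + 2·18 = 75
39(ω_sun−ω_arm) = −75(ω_ring−ω_arm),  ω_sun = 0, ω_arm = 1
ω_ring = 1 − (39/75)(0−1) = 38/25
exact speed ratio = 38/25

38/25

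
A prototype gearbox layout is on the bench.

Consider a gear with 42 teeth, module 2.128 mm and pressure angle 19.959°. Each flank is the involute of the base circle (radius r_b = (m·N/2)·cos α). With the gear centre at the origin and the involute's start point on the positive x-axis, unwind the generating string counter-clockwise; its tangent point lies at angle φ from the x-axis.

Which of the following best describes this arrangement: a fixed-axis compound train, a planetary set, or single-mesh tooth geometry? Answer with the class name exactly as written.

class = single-mesh tooth geometry [base-circle involute, m = 2.128, 42T]
classification: single-mesh tooth geometry

single-mesh tooth geometry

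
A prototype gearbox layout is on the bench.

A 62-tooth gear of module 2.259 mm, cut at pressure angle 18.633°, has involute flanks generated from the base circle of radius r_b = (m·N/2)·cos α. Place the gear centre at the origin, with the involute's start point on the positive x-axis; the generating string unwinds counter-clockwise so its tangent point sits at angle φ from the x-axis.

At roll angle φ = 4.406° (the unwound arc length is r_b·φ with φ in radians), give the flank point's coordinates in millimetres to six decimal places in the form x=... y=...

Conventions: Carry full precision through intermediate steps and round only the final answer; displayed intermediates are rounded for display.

single-mesh involute tooth geometry (62T wheel at module 2.259)
pitch radius r_p = m·N/2 = 2.259·62/2 = 70.029000
base radius r_b = r_p·cos α = 70.029000·cos 18.633° = 66.358398
roll angle φ = 4.406° = 0.07689921 rad
x = r_b·(cos φ + φ·sin φ) = 66.554313
y = r_b·(sin φ − φ·cos φ) = 0.010053

x=66.554313 y=0.010053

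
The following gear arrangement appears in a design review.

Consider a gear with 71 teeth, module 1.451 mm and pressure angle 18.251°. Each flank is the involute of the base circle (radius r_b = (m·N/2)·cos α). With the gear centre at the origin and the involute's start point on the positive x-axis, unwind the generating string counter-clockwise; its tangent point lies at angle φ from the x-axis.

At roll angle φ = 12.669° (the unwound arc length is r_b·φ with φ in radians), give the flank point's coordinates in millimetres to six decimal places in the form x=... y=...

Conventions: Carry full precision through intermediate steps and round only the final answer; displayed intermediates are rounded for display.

single-mesh involute tooth geometry (71T wheel at module 1.451)
pitch radius r_p = m·N/2 = 1.451·71/2 = 51.510500
base radius r_b = r_p·cos α = 51.510500·cos 18.251° = 48.919195
roll angle φ = 12.669° = 0.22111576 rad
x = r_b·(cos φ + φ·sin φ) = 50.100501
y = r_b·(sin φ − φ·cos φ) = 0.175425

x=50.100501 y=0.175425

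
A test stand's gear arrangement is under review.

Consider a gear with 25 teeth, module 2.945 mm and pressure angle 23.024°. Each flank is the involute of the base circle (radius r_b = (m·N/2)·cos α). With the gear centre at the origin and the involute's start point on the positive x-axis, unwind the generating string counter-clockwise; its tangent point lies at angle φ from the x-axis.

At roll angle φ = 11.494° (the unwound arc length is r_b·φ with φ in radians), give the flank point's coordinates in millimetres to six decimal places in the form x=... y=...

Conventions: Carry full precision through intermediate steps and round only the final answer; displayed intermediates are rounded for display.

single-mesh involute tooth geometry (25T wheel at module 2.945)
pitch radius r_p = m·N/2 = 2.945·25/2 = 36.812500
base radius r_b = r_p·cos α = 36.812500·cos 23.024° = 33.880057
roll angle φ = 11.494° = 0.20060814 rad
x = r_b·(cos φ + φ·sin φ) = 34.554942
y = r_b·(sin φ − φ·cos φ) = 0.090807

x=34.554942 y=0.090807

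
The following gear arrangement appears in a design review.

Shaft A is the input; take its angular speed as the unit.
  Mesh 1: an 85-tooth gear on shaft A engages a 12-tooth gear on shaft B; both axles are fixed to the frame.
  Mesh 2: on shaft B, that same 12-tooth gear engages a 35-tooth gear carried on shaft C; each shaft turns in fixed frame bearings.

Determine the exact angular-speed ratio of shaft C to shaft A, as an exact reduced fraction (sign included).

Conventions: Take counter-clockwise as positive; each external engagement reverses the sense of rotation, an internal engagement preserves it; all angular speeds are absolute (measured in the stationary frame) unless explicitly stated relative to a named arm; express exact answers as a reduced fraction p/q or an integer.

class = fixed-axis compound train [2 meshes; 2 ratios multiply, 2 sense flips]
mesh 1 [85T→12T]: running ratio 85/12, sense −
mesh 2 [12T→35T]: running ratio 17/7, sense +
ω_out/ω_in = 17/7

17/7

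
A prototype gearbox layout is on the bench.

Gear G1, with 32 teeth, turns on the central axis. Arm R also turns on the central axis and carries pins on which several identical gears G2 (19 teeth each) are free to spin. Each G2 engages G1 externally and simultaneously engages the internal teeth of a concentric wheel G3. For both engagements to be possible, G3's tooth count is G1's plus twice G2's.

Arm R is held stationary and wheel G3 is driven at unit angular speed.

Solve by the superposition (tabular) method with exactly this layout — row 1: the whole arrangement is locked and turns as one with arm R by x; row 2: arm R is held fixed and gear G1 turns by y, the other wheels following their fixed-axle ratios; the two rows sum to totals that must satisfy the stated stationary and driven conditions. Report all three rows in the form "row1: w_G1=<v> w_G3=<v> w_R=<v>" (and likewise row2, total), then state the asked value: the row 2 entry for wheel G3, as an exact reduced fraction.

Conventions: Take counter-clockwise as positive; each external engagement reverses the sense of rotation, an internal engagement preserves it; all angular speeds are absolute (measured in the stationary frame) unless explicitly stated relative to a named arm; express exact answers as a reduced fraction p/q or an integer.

planetary set (32T centre, 19T on arm, 70T internal) — Willis relation
row 1 (train locked, turned with arm): all members turn x
row 2: sun turns y, ring = −(32/70)·y, arm 0
boundary: total ω_arm = x = 0 and total ω_ring = x − (32/70)·y = 1  ⇒  y = -35/16, x = 0
row 2 ring = −(32/70)·(-35/16) = 1
totals (row 1 + row 2): sun 0 + (-35/16) = -35/16, ring 0 + 1 = 1, arm 0 + 0 = 0
asked cell (row2, ring) = 1

row1: w_G1=0 w_G3=0 w_R=0
row2: w_G1=-35/16 w_G3=1 w_R=0
total: w_G1=-35/16 w_G3=1 w_R=0
asked value: 1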